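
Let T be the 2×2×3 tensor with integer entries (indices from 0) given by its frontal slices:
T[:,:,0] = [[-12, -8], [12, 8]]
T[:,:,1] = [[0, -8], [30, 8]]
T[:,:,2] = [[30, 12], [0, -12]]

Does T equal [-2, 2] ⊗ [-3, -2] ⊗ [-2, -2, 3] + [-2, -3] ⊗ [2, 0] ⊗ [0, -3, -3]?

Yes

Reconstruct entrywise from the claimed factors. For example, T[1,0,2] = 0 and Σₗ aₗ[1]bₗ[0]cₗ[2] = (2)·(-3)·(3) + (-3)·(2)·(-3) = 0; checking all 12 entries, every one matches. The claim holds.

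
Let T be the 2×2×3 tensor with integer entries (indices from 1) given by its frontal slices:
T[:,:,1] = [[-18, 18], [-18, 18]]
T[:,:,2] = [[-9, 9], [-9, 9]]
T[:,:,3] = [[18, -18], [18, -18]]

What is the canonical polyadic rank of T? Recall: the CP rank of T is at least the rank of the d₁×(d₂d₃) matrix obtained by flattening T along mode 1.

Lower bound: T ≠ 0 (e.g. T[1,1,1] = -18), so rank(T) ≥ 1.
Upper bound: the mode-1 fibre T[:,1,1] = [-18, -18] gives a = (1, 1) (primitive direction); the mode-2 fibre T[1,:,1] = [-18, 18] gives b = (1, -1); then c[k] = T[1,1,k] / (a[1]·b[1]) = [-18, -9, 18] / 1 = (-18, -9, 18).
Expanding (1, 1) (x) (1, -1) (x) (-18, -9, 18) reproduces all 12 entries of T, so T = (1, 1) (x) (1, -1) (x) (-18, -9, 18) and rank(T) ≤ 1.
These bounds meet, so rank(T) = 1.

1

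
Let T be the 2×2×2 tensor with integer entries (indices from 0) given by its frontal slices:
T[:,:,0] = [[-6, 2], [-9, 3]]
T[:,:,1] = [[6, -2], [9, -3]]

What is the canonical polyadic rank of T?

Lower bound: T ≠ 0 (e.g. T[0,0,0] = -6), so rank(T) ≥ 1.
Upper bound: if T = a ⊗ b ⊗ c then every fibre of T is a multiple of the corresponding factor, so read the factors off the fibres through the nonzero entry T[0,0,0] = -6.
The mode-1 fibre T[:,0,0] = [-6, -9] gives a = (2, 3) (primitive direction); the mode-2 fibre T[0,:,0] = [-6, 2] gives b = (3, -1); then c[k] = T[0,0,k] / (a[0]·b[0]) = [-6, 6] / 6 = (-1, 1).
Expanding (2, 3) ⊗ (3, -1) ⊗ (-1, 1) reproduces all 8 entries of T, so T = (2, 3) ⊗ (3, -1) ⊗ (-1, 1) and rank(T) ≤ 1.
These bounds meet, so rank(T) = 1.

1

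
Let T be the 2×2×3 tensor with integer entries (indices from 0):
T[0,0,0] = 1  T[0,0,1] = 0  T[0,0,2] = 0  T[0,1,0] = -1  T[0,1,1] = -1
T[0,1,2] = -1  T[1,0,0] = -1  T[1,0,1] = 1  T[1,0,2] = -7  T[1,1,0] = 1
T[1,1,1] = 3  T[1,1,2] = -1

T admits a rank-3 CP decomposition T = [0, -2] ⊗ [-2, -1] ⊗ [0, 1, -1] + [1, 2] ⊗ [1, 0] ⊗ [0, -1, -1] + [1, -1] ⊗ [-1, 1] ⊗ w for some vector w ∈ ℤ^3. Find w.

w = [-1, -1, -1]

Subtract the known terms from T to get the rank-1 residual R = [1, -1] ⊗ [-1, 1] ⊗ w, so R[i,j,k] = a[i]·b[j]·w[k]. Pick indices with nonzero a[0]·b[0] = (1)·(-1) = -1. Only the fibre through (0,0,·) is needed: R[0,0,:] = T[0,0,:] − Σₗ aₗ[0]bₗ[0]cₗ = [1, 0, 0] − (0)·(-2)·[0, 1, -1] − (1)·(1)·[0, -1, -1] = [1, 1, 1]. Then w[k] = R[0,0,k] / -1 for each k, giving w = [1, 1, 1] / -1 = [-1, -1, -1].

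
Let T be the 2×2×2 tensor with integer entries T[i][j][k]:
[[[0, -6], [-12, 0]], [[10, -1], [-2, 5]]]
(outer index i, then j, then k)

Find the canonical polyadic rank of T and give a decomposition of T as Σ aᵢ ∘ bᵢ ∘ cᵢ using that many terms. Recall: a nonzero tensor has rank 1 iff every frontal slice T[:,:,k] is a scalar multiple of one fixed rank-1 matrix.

rank(T) = 2

Lower bound: the mode-1 unfolding of T (rows indexed by i, columns by (j,k) = (0,0), (0,1), (1,0), (1,1)) is [[0, -6, -12, 0], [10, -1, -2, 5]].
There the 2×2 minor on rows i ∈ {0, 1}, columns (j,k) ∈ {(0,0), (0,1)} is det [[0, -6], [10, -1]] = 60 ≠ 0, so this unfolding has rank ≥ 2; CP rank is at least every unfolding rank, so rank(T) ≥ 2. (Unfolding ranks only ever bound the CP rank from below — rank(T) can be strictly larger than all of them — so the matching upper bound has to come from an explicit 2-term decomposition.)
Upper bound — finding two terms. Write S_k = T[:,:,k] for the frontal slices: S₀ = [[0, -12], [10, -2]], S₁ = [[-6, 0], [-1, 5]].
If T = a₁ ∘ b₁ ∘ c₁ + a₂ ∘ b₂ ∘ c₂ then each S_k = c₁[k]·a₁b₁ᵀ + c₂[k]·a₂b₂ᵀ. S₀ and S₁ are linearly independent, so a₁b₁ᵀ and a₂b₂ᵀ must span the same plane of matrices: they are the rank-1 matrices of the form x·S₀ + y·S₁.
det(x·S₀ + y·S₁) is 120·x² − 30·y² = 30·(2·x − y)(2·x + y), vanishing at (x:y) = (1:2) and (1:-2).
M₁ = S₀ + 2·S₁ = [[-12, -12], [8, 8]] = (-4)·[3, -2][1, 1]ᵀ and M₂ = S₀ − 2·S₁ = [[12, -12], [12, -12]] = 12·[1, 1][1, -1]ᵀ, so take a₁ = [3, -2], b₁ = [1, 1], a₂ = [1, 1], b₂ = [1, -1].
Each slice is an integer combination of E₁ = a₁b₁ᵀ and E₂ = a₂b₂ᵀ: S₀ = −2·E₁ + 6·E₂, S₁ = −E₁ − 3·E₂; reading off coefficients, c₁ = [-2, -1] and c₂ = [6, -3].
Hence T = [3, -2] ∘ [1, 1] ∘ [-2, -1] + [1, 1] ∘ [1, -1] ∘ [6, -3], so rank(T) ≤ 2.
These bounds meet, so rank(T) = 2.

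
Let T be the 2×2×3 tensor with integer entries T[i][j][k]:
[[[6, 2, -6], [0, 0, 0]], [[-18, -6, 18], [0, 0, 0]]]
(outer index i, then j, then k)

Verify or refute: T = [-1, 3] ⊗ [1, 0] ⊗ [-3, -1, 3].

No

Reconstruct entry (0,0,0) from the claimed factors: Σₗ aₗ[0]bₗ[0]cₗ[0] = (-1)·(1)·(-3) = 3, but T[0,0,0] = 6. The claim is false.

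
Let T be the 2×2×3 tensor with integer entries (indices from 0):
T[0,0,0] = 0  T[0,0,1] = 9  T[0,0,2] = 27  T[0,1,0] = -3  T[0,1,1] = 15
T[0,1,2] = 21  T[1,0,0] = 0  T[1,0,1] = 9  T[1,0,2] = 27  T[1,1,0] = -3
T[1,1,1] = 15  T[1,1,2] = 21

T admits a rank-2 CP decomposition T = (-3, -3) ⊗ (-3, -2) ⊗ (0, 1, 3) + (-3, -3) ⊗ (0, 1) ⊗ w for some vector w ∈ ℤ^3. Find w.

w = (1, -3, -1)

Subtract the known terms from T to get the rank-1 residual R = (-3, -3) ⊗ (0, 1) ⊗ w, so R[i,j,k] = a[i]·b[j]·w[k]. Pick indices with nonzero a[0]·b[1] = (-3)·(1) = -3. Only the fibre through (0,1,·) is needed: R[0,1,:] = T[0,1,:] − Σₗ aₗ[0]bₗ[1]cₗ = [-3, 15, 21] − (-3)·(-2)·(0, 1, 3) = [-3, 9, 3]. Then w[k] = R[0,1,k] / -3 for each k, giving w = [-3, 9, 3] / -3 = (1, -3, -1).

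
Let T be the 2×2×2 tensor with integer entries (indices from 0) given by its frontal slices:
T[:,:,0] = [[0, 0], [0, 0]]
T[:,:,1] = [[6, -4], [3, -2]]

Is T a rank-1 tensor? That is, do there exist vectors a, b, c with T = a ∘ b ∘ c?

If T = a ∘ b ∘ c then every fibre of T is a multiple of the corresponding factor, so read the factors off the fibres through the nonzero entry T[0,0,1] = 6.
The mode-1 fibre T[:,0,1] = [6, 3] gives a = [2, 1] (primitive direction); the mode-2 fibre T[0,:,1] = [6, -4] gives b = [3, -2]; then c[k] = T[0,0,k] / (a[0]·b[0]) = [0, 6] / 6 = [0, 1].
Expanding [2, 1] ∘ [3, -2] ∘ [0, 1] reproduces all 8 entries of T, so T = [2, 1] ∘ [3, -2] ∘ [0, 1] and rank(T) ≤ 1.
Equivalently every frontal slice T[:,:,k] is c[k] times the rank-1 matrix [2, 1] ∘ [3, -2]. So T has rank 1 (it is nonzero).

Yes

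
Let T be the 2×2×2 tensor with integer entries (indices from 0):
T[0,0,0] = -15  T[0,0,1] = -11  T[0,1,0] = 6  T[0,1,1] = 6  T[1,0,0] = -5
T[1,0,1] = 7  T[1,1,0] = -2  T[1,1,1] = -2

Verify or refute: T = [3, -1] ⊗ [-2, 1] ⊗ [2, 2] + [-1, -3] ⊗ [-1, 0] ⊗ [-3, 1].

Reconstruct entrywise from the claimed factors. For example, T[1,0,1] = 7 and Σₗ aₗ[1]bₗ[0]cₗ[1] = (-1)·(-2)·(2) + (-3)·(-1)·(1) = 7; checking all 8 entries, every one matches. The claim holds.

Yes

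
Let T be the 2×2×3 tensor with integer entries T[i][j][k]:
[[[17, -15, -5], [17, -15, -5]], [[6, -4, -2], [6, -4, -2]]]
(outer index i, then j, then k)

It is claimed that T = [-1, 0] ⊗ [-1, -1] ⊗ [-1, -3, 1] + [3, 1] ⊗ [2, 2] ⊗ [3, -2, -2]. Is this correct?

Reconstruct entry (0,0,2) from the claimed factors: Σₗ aₗ[0]bₗ[0]cₗ[2] = (-1)·(-1)·(1) + (3)·(2)·(-2) = -11, but T[0,0,2] = -5. The claim is false.

No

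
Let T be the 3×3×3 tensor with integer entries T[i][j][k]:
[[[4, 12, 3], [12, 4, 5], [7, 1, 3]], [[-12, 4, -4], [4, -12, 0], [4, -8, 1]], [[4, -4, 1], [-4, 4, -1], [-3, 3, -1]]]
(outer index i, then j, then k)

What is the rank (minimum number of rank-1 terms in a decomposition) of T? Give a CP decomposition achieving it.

Lower bound: in the mode-2 unfolding of T (rows indexed by j, columns by (i,k)) the 3×3 minor on rows j ∈ {0, 1, 2}, columns (i,k) ∈ {(0,0), (0,1), (0,2)} is det [[4, 12, 3], [12, 4, 5], [7, 1, 3]] = -32 ≠ 0, so that unfolding has rank ≥ 3 and hence rank(T) ≥ 3 (CP rank is at least every unfolding rank, though it can be larger).
Upper bound: T is a sum of 3 rank-1 terms, T = (1, 2, -1) (x) (1, -1, -1) (x) (-2, 2, -1) + (1, 2, -1) (x) (2, -2, -1) (x) (-1, 1, 0) + (2, -1, 0) (x) (2, 2, 1) (x) (2, 2, 1) (written with every a and b primitive with positive leading entry and the scale carried by c; CP decompositions are not unique, and this one is verified by expanding entrywise), so rank(T) ≤ 3.
These bounds meet, so rank(T) = 3.

rank(T) = 3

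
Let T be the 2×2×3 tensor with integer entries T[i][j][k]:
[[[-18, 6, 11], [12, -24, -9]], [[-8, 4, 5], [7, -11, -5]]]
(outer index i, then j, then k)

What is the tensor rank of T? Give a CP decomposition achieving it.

rank(T) = 2

Lower bound: the mode-2 unfolding of T (rows indexed by j, columns by (i,k) = (0,0), (0,1), (0,2), (1,0), (1,1), (1,2)) is [[-18, 6, 11, -8, 4, 5], [12, -24, -9, 7, -11, -5]].
There the 2×2 minor on rows j ∈ {0, 1}, columns (i,k) ∈ {(0,0), (0,1)} is det [[-18, 6], [12, -24]] = 360 ≠ 0, so this unfolding has rank ≥ 2; CP rank is at least every unfolding rank, so rank(T) ≥ 2. (Flattening ranks never certify an upper bound on CP rank; for that we must actually write T with 2 rank-1 terms.)
Upper bound — finding two terms. Write S_k = T[:,:,k] for the frontal slices: S₀ = [[-18, 12], [-8, 7]], S₁ = [[6, -24], [4, -11]], S₂ = [[11, -9], [5, -5]].
If T = a₁ ∘ b₁ ∘ c₁ + a₂ ∘ b₂ ∘ c₂ then each S_k = c₁[k]·a₁b₁ᵀ + c₂[k]·a₂b₂ᵀ. S₀ and S₁ are linearly independent, so a₁b₁ᵀ and a₂b₂ᵀ must span the same plane of matrices: they are the rank-1 matrices of the form x·S₀ + y·S₁.
det(x·S₀ + y·S₁) is −30·x² + 30·y² = (-30)·(x − y)(x + y), vanishing at (x:y) = (1:1) and (1:-1).
M₁ = S₀ + S₁ = [[-12, -12], [-4, -4]] = (-4)·[3, 1][1, 1]ᵀ and M₂ = S₀ − S₁ = [[-24, 36], [-12, 18]] = (-6)·[2, 1][2, -3]ᵀ, so take a₁ = [3, 1], b₁ = [1, 1], a₂ = [2, 1], b₂ = [2, -3].
Each slice is an integer combination of E₁ = a₁b₁ᵀ and E₂ = a₂b₂ᵀ: S₀ = −2·E₁ − 3·E₂, S₁ = −2·E₁ + 3·E₂, S₂ = E₁ + 2·E₂; reading off coefficients, c₁ = [-2, -2, 1] and c₂ = [-3, 3, 2].
Hence T = [3, 1] ∘ [1, 1] ∘ [-2, -2, 1] + [2, 1] ∘ [2, -3] ∘ [-3, 3, 2], so rank(T) ≤ 2.
These bounds meet, so rank(T) = 2.
Check entry T[0,0,2] = 11: (3)·(1)·(1) + (2)·(2)·(2) = 11.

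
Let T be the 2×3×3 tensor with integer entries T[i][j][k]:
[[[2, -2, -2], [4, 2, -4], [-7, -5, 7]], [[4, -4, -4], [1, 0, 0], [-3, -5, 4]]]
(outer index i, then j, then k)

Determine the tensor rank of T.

Lower bound: the mode-3 unfolding of T (rows indexed by k, columns by (i,j) = (0,0), (0,1), (0,2), (1,0), (1,1), (1,2)) is [[2, 4, -7, 4, 1, -3], [-2, 2, -5, -4, 0, -5], [-2, -4, 7, -4, 0, 4]].
There the 3×3 minor on rows k ∈ {0, 1, 2}, columns (i,j) ∈ {(0,0), (0,1), (1,1)} is det [[2, 4, 1], [-2, 2, 0], [-2, -4, 0]] = 12 ≠ 0, so this unfolding has rank ≥ 3; CP rank is at least every unfolding rank, so rank(T) ≥ 3. (This is only a lower bound: in general the CP rank may exceed every unfolding rank, so we still need to exhibit 3 rank-1 terms summing to T.)
Upper bound: T is a sum of 3 rank-1 terms, T = (0, 1) ⊗ (0, 1, 1) ⊗ (-1, -1, 2) + (1, 2) ⊗ (2, 0, 1) ⊗ (1, -1, -1) + (2, 1) ⊗ (0, 1, -2) ⊗ (2, 1, -2) (written with every a and b primitive with positive leading entry and the scale carried by c; CP decompositions are not unique, and this one is verified by expanding entrywise), so rank(T) ≤ 3.
These bounds meet, so rank(T) = 3.
Check entry T[1,1,2] = 0: (1)·(1)·(2) + (2)·(0)·(-1) + (1)·(1)·(-2) = 0.

3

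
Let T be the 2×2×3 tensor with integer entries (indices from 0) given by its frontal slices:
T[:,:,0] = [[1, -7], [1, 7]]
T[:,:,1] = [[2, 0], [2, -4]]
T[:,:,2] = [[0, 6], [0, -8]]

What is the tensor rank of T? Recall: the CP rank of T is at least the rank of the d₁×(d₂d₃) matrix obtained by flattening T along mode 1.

Lower bound: the mode-3 unfolding of T (rows indexed by k, columns by (i,j) = (0,0), (0,1), (1,0), (1,1)) is [[1, -7, 1, 7], [2, 0, 2, -4], [0, 6, 0, -8]].
There the 3×3 minor on rows k ∈ {0, 1, 2}, columns (i,j) ∈ {(0,0), (0,1), (1,1)} is det [[1, -7, 7], [2, 0, -4], [0, 6, -8]] = -4 ≠ 0, so this unfolding has rank ≥ 3; CP rank is at least every unfolding rank, so rank(T) ≥ 3. (Flattening ranks never certify an upper bound on CP rank; for that we must actually write T with 3 rank-1 terms.)
Upper bound: T is a sum of 3 rank-1 terms, T = [1, -2] ⊗ [0, 1] ⊗ [-2, 0, 2] + [1, -1] ⊗ [0, 1] ⊗ [-4, 2, 4] + [1, 1] ⊗ [1, -1] ⊗ [1, 2, 0] (written with every a and b primitive with positive leading entry and the scale carried by c; CP decompositions are not unique, and this one is verified by expanding entrywise), so rank(T) ≤ 3.
These bounds meet, so rank(T) = 3.
Check entry T[0,0,2] = 0: (1)·(0)·(2) + (1)·(0)·(4) + (1)·(1)·(0) = 0.

3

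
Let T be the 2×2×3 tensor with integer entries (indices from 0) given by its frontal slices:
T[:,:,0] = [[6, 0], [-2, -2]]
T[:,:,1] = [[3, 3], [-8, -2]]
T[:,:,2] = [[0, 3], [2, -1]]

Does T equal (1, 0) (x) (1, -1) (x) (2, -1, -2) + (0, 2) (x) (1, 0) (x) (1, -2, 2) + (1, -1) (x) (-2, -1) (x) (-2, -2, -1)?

Yes

Reconstruct entrywise from the claimed factors. For example, T[1,1,0] = -2 and Σₗ aₗ[1]bₗ[1]cₗ[0] = (0)·(-1)·(2) + (2)·(0)·(1) + (-1)·(-1)·(-2) = -2; checking all 12 entries, every one matches. The claim holds.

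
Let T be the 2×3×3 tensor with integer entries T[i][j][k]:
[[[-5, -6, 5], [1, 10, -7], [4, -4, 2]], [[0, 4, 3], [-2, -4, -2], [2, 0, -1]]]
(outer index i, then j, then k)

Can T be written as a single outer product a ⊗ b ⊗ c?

No

The mode-3 unfolding of T (rows indexed by k, columns by (i,j) = (0,0), (0,1), (0,2), (1,0), (1,1), (1,2)) is [[-5, 1, 4, 0, -2, 2], [-6, 10, -4, 4, -4, 0], [5, -7, 2, 3, -2, -1]].
There the 3×3 minor on rows k ∈ {0, 1, 2}, columns (i,j) ∈ {(0,0), (0,1), (1,0)} is det [[-5, 1, 0], [-6, 10, 4], [5, -7, 3]] = -252 ≠ 0, so this unfolding has rank ≥ 3; CP rank is at least every unfolding rank, so rank(T) ≥ 3.
In particular rank(T) ≥ 3 > 1, so T is not rank-1.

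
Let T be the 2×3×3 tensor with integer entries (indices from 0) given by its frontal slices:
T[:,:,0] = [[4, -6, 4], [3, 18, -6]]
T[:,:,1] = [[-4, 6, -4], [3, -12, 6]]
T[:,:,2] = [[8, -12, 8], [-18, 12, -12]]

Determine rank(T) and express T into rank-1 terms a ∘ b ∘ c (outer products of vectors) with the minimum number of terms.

rank(T) = 2

Lower bound: the mode-1 unfolding of T (rows indexed by i, columns by (j,k) = (0,0), (0,1), (0,2), (1,0), (1,1), (1,2), (2,0), (2,1), (2,2)) is [[4, -4, 8, -6, 6, -12, 4, -4, 8], [3, 3, -18, 18, -12, 12, -6, 6, -12]].
There the 2×2 minor on rows i ∈ {0, 1}, columns (j,k) ∈ {(0,0), (0,1)} is det [[4, -4], [3, 3]] = 24 ≠ 0, so this unfolding has rank ≥ 2; CP rank is at least every unfolding rank, so rank(T) ≥ 2. (Flattening ranks never certify an upper bound on CP rank; for that we must actually write T with 2 rank-1 terms.)
Upper bound — finding two terms. Write S_k = T[:,:,k] for the frontal slices: S₀ = [[4, -6, 4], [3, 18, -6]], S₁ = [[-4, 6, -4], [3, -12, 6]], S₂ = [[8, -12, 8], [-18, 12, -12]].
If T = a₁ ∘ b₁ ∘ c₁ + a₂ ∘ b₂ ∘ c₂ then each S_k = c₁[k]·a₁b₁ᵀ + c₂[k]·a₂b₂ᵀ. S₀ and S₁ are linearly independent, so a₁b₁ᵀ and a₂b₂ᵀ must span the same plane of matrices: they are the rank-1 matrices of the form x·S₀ + y·S₁.
The 2×2 minor of x·S₀ + y·S₁ on rows {0,1}, columns {0,1} is 90·x² − 120·xy + 30·y² = 30·(3·x − y)(x − y), vanishing at (x:y) = (1:3) and (1:1).
M₁ = S₀ + 3·S₁ = [[-8, 12, -8], [12, -18, 12]] = (-2)·[2, -3][2, -3, 2]ᵀ and M₂ = S₀ + S₁ = [[0, 0, 0], [6, 6, 0]] = 6·[0, 1][1, 1, 0]ᵀ, so take a₁ = [2, -3], b₁ = [2, -3, 2], a₂ = [0, 1], b₂ = [1, 1, 0].
Each slice is an integer combination of E₁ = a₁b₁ᵀ and E₂ = a₂b₂ᵀ: S₀ = E₁ + 9·E₂, S₁ = −E₁ − 3·E₂, S₂ = 2·E₁ − 6·E₂; reading off coefficients, c₁ = [1, -1, 2] and c₂ = [9, -3, -6].
Hence T = [2, -3] ∘ [2, -3, 2] ∘ [1, -1, 2] + [0, 1] ∘ [1, 1, 0] ∘ [9, -3, -6], so rank(T) ≤ 2.
These bounds meet, so rank(T) = 2.
Check entry T[1,2,1] = 6: (-3)·(2)·(-1) + (1)·(0)·(-3) = 6.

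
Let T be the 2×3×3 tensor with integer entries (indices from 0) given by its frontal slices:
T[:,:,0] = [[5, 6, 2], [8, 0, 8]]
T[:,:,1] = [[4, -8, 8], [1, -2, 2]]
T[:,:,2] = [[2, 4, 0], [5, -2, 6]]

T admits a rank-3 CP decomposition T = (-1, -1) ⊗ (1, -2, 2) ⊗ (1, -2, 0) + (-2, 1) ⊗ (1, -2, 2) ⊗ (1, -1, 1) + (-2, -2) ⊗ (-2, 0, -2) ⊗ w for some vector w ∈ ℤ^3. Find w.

Subtract the known terms from T to get the rank-1 residual R = (-2, -2) ⊗ (-2, 0, -2) ⊗ w, so R[i,j,k] = a[i]·b[j]·w[k]. Pick indices with nonzero a[0]·b[0] = (-2)·(-2) = 4. Only the fibre through (0,0,·) is needed: R[0,0,:] = T[0,0,:] − Σₗ aₗ[0]bₗ[0]cₗ = [5, 4, 2] − (-1)·(1)·(1, -2, 0) − (-2)·(1)·(1, -1, 1) = [8, 0, 4]. Then w[k] = R[0,0,k] / 4 for each k, giving w = [8, 0, 4] / 4 = (2, 0, 1).

w = (2, 0, 1)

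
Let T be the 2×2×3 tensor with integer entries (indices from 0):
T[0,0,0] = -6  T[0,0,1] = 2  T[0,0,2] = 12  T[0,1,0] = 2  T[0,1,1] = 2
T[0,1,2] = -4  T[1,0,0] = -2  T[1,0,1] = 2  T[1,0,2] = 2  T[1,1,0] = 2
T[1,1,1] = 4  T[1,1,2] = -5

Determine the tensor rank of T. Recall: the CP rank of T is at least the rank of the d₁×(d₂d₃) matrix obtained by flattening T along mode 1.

Lower bound: the mode-3 unfolding of T (rows indexed by k, columns by (i,j) = (0,0), (0,1), (1,0), (1,1)) is [[-6, 2, -2, 2], [2, 2, 2, 4], [12, -4, 2, -5]].
There the 3×3 minor on rows k ∈ {0, 1, 2}, columns (i,j) ∈ {(0,0), (0,1), (1,0)} is det [[-6, 2, -2], [2, 2, 2], [12, -4, 2]] = 32 ≠ 0, so this unfolding has rank ≥ 3; CP rank is at least every unfolding rank, so rank(T) ≥ 3. (This is only a lower bound: in general the CP rank may exceed every unfolding rank, so we still need to exhibit 3 rank-1 terms summing to T.)
Upper bound: T is a sum of 3 rank-1 terms, T = [0, 1] ⊗ [2, 1] ⊗ [0, 2, -1] + [1, 0] ⊗ [1, 0] ⊗ [-4, 4, 8] + [1, 1] ⊗ [1, -1] ⊗ [-2, -2, 4] (written with every a and b primitive with positive leading entry and the scale carried by c; CP decompositions are not unique, and this one is verified by expanding entrywise), so rank(T) ≤ 3.
These bounds meet, so rank(T) = 3.

3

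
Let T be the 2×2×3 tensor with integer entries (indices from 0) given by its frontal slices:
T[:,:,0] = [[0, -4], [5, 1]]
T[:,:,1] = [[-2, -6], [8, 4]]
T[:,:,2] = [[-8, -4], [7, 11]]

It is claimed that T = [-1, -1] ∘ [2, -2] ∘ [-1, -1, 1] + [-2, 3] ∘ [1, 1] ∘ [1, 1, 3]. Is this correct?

No

Reconstruct entry (0,0,1) from the claimed factors: Σₗ aₗ[0]bₗ[0]cₗ[1] = (-1)·(2)·(-1) + (-2)·(1)·(1) = 0, but T[0,0,1] = -2. The claim is false.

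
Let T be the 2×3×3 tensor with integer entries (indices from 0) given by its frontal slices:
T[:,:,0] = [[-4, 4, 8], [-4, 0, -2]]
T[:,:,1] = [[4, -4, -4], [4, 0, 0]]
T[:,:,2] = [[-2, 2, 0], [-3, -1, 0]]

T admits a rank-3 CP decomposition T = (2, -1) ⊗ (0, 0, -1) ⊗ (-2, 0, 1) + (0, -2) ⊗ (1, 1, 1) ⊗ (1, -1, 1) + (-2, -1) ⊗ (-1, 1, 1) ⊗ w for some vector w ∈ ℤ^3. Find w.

w = (-2, 2, -1)

Subtract the known terms from T to get the rank-1 residual R = (-2, -1) ⊗ (-1, 1, 1) ⊗ w, so R[i,j,k] = a[i]·b[j]·w[k]. Pick indices with nonzero a[0]·b[0] = (-2)·(-1) = 2. Only the fibre through (0,0,·) is needed: R[0,0,:] = T[0,0,:] − Σₗ aₗ[0]bₗ[0]cₗ = [-4, 4, -2] − (2)·(0)·(-2, 0, 1) − (0)·(1)·(1, -1, 1) = [-4, 4, -2]. Then w[k] = R[0,0,k] / 2 for each k, giving w = [-4, 4, -2] / 2 = (-2, 2, -1).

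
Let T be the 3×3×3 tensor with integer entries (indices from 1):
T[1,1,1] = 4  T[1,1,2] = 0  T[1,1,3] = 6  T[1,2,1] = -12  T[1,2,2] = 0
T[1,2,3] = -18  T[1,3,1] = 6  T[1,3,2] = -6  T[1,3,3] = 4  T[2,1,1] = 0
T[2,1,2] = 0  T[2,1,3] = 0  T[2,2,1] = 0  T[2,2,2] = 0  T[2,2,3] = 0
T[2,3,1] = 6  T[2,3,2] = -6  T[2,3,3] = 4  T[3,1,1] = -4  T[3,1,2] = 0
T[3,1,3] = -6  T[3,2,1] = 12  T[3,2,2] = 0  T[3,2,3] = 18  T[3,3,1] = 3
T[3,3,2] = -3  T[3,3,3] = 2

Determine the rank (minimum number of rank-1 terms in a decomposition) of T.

Lower bound: the mode-2 unfolding of T (rows indexed by j, columns by (i,k) = (1,1), (1,2), (1,3), (2,1), (2,2), (2,3), (3,1), (3,2), (3,3)) is [[4, 0, 6, 0, 0, 0, -4, 0, -6], [-12, 0, -18, 0, 0, 0, 12, 0, 18], [6, -6, 4, 6, -6, 4, 3, -3, 2]].
There the 2×2 minor on rows j ∈ {1, 3}, columns (i,k) ∈ {(1,1), (1,2)} is det [[4, 0], [6, -6]] = -24 ≠ 0, so this unfolding has rank ≥ 2; CP rank is at least every unfolding rank, so rank(T) ≥ 2. (This is only a lower bound: in general the CP rank may exceed every unfolding rank, so we still need to exhibit 2 rank-1 terms summing to T.)
Upper bound — finding two terms. Write S_k = T[:,:,k] for the frontal slices: S₁ = [[4, -12, 6], [0, 0, 6], [-4, 12, 3]], S₂ = [[0, 0, -6], [0, 0, -6], [0, 0, -3]], S₃ = [[6, -18, 4], [0, 0, 4], [-6, 18, 2]].
If T = a₁ ⊗ b₁ ⊗ c₁ + a₂ ⊗ b₂ ⊗ c₂ then each S_k = c₁[k]·a₁b₁ᵀ + c₂[k]·a₂b₂ᵀ. S₁ and S₂ are linearly independent, so a₁b₁ᵀ and a₂b₂ᵀ must span the same plane of matrices: they are the rank-1 matrices of the form x·S₁ + y·S₂.
The 2×2 minor of x·S₁ + y·S₂ on rows {1,2}, columns {1,3} is 24·x² − 24·xy = 24·(x − y)(x), vanishing at (x:y) = (1:1) and (0:1).
M₁ = S₁ + S₂ = [[4, -12, 0], [0, 0, 0], [-4, 12, 0]] = 4·(1, 0, -1)(1, -3, 0)ᵀ and M₂ = S₂ = [[0, 0, -6], [0, 0, -6], [0, 0, -3]] = (-3)·(2, 2, 1)(0, 0, 1)ᵀ, so take a₁ = (1, 0, -1), b₁ = (1, -3, 0), a₂ = (2, 2, 1), b₂ = (0, 0, 1).
Each slice is an integer combination of E₁ = a₁b₁ᵀ and E₂ = a₂b₂ᵀ: S₁ = 4·E₁ + 3·E₂, S₂ = −3·E₂, S₃ = 6·E₁ + 2·E₂; reading off coefficients, c₁ = (4, 0, 6) and c₂ = (3, -3, 2).
Hence T = (1, 0, -1) ⊗ (1, -3, 0) ⊗ (4, 0, 6) + (2, 2, 1) ⊗ (0, 0, 1) ⊗ (3, -3, 2), so rank(T) ≤ 2.
These bounds meet, so rank(T) = 2.
Check entry T[2,1,1] = 0: (0)·(1)·(4) + (2)·(0)·(3) = 0.

2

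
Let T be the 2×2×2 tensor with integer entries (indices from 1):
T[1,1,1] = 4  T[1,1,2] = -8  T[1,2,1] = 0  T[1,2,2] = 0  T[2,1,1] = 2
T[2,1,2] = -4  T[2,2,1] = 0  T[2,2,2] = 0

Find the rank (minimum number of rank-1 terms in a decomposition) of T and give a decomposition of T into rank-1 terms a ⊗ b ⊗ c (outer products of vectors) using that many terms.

Lower bound: T ≠ 0 (e.g. T[1,1,1] = 4), so rank(T) ≥ 1.
Upper bound: if T = a ⊗ b ⊗ c then every fibre of T is a multiple of the corresponding factor, so read the factors off the fibres through the nonzero entry T[1,1,1] = 4.
The mode-1 fibre T[:,1,1] = [4, 2] gives a = [2, 1] (primitive direction); the mode-2 fibre T[1,:,1] = [4, 0] gives b = [1, 0]; then c[k] = T[1,1,k] / (a[1]·b[1]) = [4, -8] / 2 = [2, -4].
Expanding [2, 1] ⊗ [1, 0] ⊗ [2, -4] reproduces all 8 entries of T, so T = [2, 1] ⊗ [1, 0] ⊗ [2, -4] and rank(T) ≤ 1.
These bounds meet, so rank(T) = 1.
Check entry T[1,2,2] = 0: (2)·(0)·(-4) = 0.

rank(T) = 1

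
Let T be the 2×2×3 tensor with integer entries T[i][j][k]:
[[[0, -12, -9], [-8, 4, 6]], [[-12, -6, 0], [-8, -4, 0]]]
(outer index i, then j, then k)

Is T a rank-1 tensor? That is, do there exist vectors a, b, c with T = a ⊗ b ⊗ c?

No

The mode-3 unfolding of T (rows indexed by k, columns by (i,j) = (0,0), (0,1), (1,0), (1,1)) is [[0, -8, -12, -8], [-12, 4, -6, -4], [-9, 6, 0, 0]].
There the 2×2 minor on rows k ∈ {0, 1}, columns (i,j) ∈ {(0,0), (0,1)} is det [[0, -8], [-12, 4]] = -96 ≠ 0, so this unfolding has rank ≥ 2; CP rank is at least every unfolding rank, so rank(T) ≥ 2.
In particular rank(T) ≥ 2 > 1, so T is not rank-1.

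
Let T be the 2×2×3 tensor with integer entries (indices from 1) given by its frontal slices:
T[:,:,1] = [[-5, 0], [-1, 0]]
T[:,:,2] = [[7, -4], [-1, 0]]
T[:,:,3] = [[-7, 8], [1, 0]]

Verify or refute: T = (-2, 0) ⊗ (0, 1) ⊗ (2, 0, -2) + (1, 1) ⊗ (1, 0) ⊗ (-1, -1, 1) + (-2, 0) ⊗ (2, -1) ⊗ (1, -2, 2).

Reconstruct entry (1,2,1) from the claimed factors: Σₗ aₗ[1]bₗ[2]cₗ[1] = (-2)·(1)·(2) + (1)·(0)·(-1) + (-2)·(-1)·(1) = -2, but T[1,2,1] = 0. The claim is false.

No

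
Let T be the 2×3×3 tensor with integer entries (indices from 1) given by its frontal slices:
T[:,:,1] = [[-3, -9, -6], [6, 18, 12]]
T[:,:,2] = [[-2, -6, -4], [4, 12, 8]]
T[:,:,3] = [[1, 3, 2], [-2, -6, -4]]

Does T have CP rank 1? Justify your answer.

Yes

If T = a ⊗ b ⊗ c then every fibre of T is a multiple of the corresponding factor, so read the factors off the fibres through the nonzero entry T[1,1,1] = -3.
The mode-1 fibre T[:,1,1] = [-3, 6] gives a = [1, -2] (primitive direction); the mode-2 fibre T[1,:,1] = [-3, -9, -6] gives b = [1, 3, 2]; then c[k] = T[1,1,k] / (a[1]·b[1]) = [-3, -2, 1] / 1 = [-3, -2, 1].
Expanding [1, -2] ⊗ [1, 3, 2] ⊗ [-3, -2, 1] reproduces all 18 entries of T, so T = [1, -2] ⊗ [1, 3, 2] ⊗ [-3, -2, 1] and rank(T) ≤ 1.
Equivalently every frontal slice T[:,:,k] is c[k] times the rank-1 matrix [1, -2] ⊗ [1, 3, 2]. So T has rank 1 (it is nonzero).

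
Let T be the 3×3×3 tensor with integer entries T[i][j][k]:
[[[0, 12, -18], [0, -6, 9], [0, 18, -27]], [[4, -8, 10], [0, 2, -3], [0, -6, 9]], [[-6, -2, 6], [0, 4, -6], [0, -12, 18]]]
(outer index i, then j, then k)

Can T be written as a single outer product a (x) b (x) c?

No

The mode-2 unfolding of T (rows indexed by j, columns by (i,k) = (0,0), (0,1), (0,2), (1,0), (1,1), (1,2), (2,0), (2,1), (2,2)) is [[0, 12, -18, 4, -8, 10, -6, -2, 6], [0, -6, 9, 0, 2, -3, 0, 4, -6], [0, 18, -27, 0, -6, 9, 0, -12, 18]].
There the 2×2 minor on rows j ∈ {0, 1}, columns (i,k) ∈ {(0,1), (1,0)} is det [[12, 4], [-6, 0]] = 24 ≠ 0, so this unfolding has rank ≥ 2; CP rank is at least every unfolding rank, so rank(T) ≥ 2.
In particular rank(T) ≥ 2 > 1, so T is not rank-1.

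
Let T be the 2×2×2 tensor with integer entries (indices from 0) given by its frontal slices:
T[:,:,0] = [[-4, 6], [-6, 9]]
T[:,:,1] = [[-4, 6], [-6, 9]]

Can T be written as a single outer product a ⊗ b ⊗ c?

Yes

If T = a ⊗ b ⊗ c then every fibre of T is a multiple of the corresponding factor, so read the factors off the fibres through the nonzero entry T[0,0,0] = -4.
The mode-1 fibre T[:,0,0] = [-4, -6] gives a = [2, 3] (primitive direction); the mode-2 fibre T[0,:,0] = [-4, 6] gives b = [2, -3]; then c[k] = T[0,0,k] / (a[0]·b[0]) = [-4, -4] / 4 = [-1, -1].
Expanding [2, 3] ⊗ [2, -3] ⊗ [-1, -1] reproduces all 8 entries of T, so T = [2, 3] ⊗ [2, -3] ⊗ [-1, -1] and rank(T) ≤ 1.
Equivalently every frontal slice T[:,:,k] is c[k] times the rank-1 matrix [2, 3] ⊗ [2, -3]. So T has rank 1 (it is nonzero).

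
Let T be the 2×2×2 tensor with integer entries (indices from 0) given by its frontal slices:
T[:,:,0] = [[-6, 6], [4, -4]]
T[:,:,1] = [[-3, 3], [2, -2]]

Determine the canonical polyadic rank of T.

Lower bound: T ≠ 0 (e.g. T[0,0,0] = -6), so rank(T) ≥ 1.
Upper bound: if T = a ∘ b ∘ c then every fibre of T is a multiple of the corresponding factor, so read the factors off the fibres through the nonzero entry T[0,0,0] = -6.
The mode-1 fibre T[:,0,0] = [-6, 4] gives a = [3, -2] (primitive direction); the mode-2 fibre T[0,:,0] = [-6, 6] gives b = [1, -1]; then c[k] = T[0,0,k] / (a[0]·b[0]) = [-6, -3] / 3 = [-2, -1].
Expanding [3, -2] ∘ [1, -1] ∘ [-2, -1] reproduces all 8 entries of T, so T = [3, -2] ∘ [1, -1] ∘ [-2, -1] and rank(T) ≤ 1.
These bounds meet, so rank(T) = 1.
Check entry T[0,1,0] = 6: (3)·(-1)·(-2) = 6.

1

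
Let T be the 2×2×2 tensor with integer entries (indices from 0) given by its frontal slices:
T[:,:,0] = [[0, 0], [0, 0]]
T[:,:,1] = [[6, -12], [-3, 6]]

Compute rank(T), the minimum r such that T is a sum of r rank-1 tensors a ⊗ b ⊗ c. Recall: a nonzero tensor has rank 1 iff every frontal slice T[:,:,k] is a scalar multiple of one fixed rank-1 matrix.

1

Lower bound: T ≠ 0 (e.g. T[0,0,1] = 6), so rank(T) ≥ 1.
Upper bound: if T = a ⊗ b ⊗ c then every fibre of T is a multiple of the corresponding factor, so read the factors off the fibres through the nonzero entry T[0,0,1] = 6.
The mode-1 fibre T[:,0,1] = [6, -3] gives a = (2, -1) (primitive direction); the mode-2 fibre T[0,:,1] = [6, -12] gives b = (1, -2); then c[k] = T[0,0,k] / (a[0]·b[0]) = [0, 6] / 2 = (0, 3).
Expanding (2, -1) ⊗ (1, -2) ⊗ (0, 3) reproduces all 8 entries of T, so T = (2, -1) ⊗ (1, -2) ⊗ (0, 3) and rank(T) ≤ 1.
These bounds meet, so rank(T) = 1.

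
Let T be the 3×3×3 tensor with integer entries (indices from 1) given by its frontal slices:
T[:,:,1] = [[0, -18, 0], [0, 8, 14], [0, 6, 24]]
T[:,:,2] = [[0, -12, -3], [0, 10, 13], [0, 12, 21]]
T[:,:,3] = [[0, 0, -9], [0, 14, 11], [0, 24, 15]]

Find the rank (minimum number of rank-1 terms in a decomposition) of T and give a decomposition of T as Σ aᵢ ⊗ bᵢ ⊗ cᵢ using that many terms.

rank(T) = 2

Lower bound: in the mode-3 unfolding of T (rows indexed by k, columns by (i,j)) the 2×2 minor on rows k ∈ {1, 2}, columns (i,j) ∈ {(1,2), (1,3)} is det [[-18, 0], [-12, -3]] = 54 ≠ 0, so that unfolding has rank ≥ 2 and hence rank(T) ≥ 2 (CP rank is at least every unfolding rank, though it can be larger).
Upper bound: with S_k = T[:,:,k], the two rank-1 terms a₁b₁ᵀ, a₂b₂ᵀ are the rank-1 members of the pencil x·S₁ + y·S₂.
The 2×2 minor of x·S₁ + y·S₂ on rows {1,2}, columns {2,3} is −252·x² − 378·xy − 126·y² = (-126)·(x + y)(2·x + y), vanishing at (x:y) = (1:-1) and (1:-2).
M₁ = S₁ − S₂ = [[0, -6, 3], [0, -2, 1], [0, -6, 3]] = −[3, 1, 3][0, 2, -1]ᵀ and M₂ = S₁ − 2·S₂ = [[0, 6, 6], [0, -12, -12], [0, -18, -18]] = 6·[1, -2, -3][0, 1, 1]ᵀ, so take a₁ = [3, 1, 3], b₁ = [0, 2, -1], a₂ = [1, -2, -3], b₂ = [0, 1, 1].
Each slice is an integer combination of E₁ = a₁b₁ᵀ and E₂ = a₂b₂ᵀ: S₁ = −2·E₁ − 6·E₂, S₂ = −E₁ − 6·E₂, S₃ = E₁ − 6·E₂; reading off coefficients, c₁ = [-2, -1, 1] and c₂ = [-6, -6, -6].
Hence T = [3, 1, 3] ⊗ [0, 2, -1] ⊗ [-2, -1, 1] + [1, -2, -3] ⊗ [0, 1, 1] ⊗ [-6, -6, -6], so rank(T) ≤ 2.
These bounds meet, so rank(T) = 2.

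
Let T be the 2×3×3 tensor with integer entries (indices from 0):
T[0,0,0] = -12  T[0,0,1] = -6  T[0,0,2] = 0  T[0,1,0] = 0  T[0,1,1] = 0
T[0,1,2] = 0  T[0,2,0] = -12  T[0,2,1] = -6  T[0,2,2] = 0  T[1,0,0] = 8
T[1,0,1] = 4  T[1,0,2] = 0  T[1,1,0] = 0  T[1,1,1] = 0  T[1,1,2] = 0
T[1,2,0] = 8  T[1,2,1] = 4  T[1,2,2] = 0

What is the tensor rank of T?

1

Lower bound: T ≠ 0 (e.g. T[0,0,0] = -12), so rank(T) ≥ 1.
Upper bound: if T = a (x) b (x) c then every fibre of T is a multiple of the corresponding factor, so read the factors off the fibres through the nonzero entry T[0,0,0] = -12.
The mode-1 fibre T[:,0,0] = [-12, 8] gives a = [3, -2] (primitive direction); the mode-2 fibre T[0,:,0] = [-12, 0, -12] gives b = [1, 0, 1]; then c[k] = T[0,0,k] / (a[0]·b[0]) = [-12, -6, 0] / 3 = [-4, -2, 0].
Expanding [3, -2] (x) [1, 0, 1] (x) [-4, -2, 0] reproduces all 18 entries of T, so T = [3, -2] (x) [1, 0, 1] (x) [-4, -2, 0] and rank(T) ≤ 1.
These bounds meet, so rank(T) = 1.
Check entry T[0,2,1] = -6: (3)·(1)·(-2) = -6.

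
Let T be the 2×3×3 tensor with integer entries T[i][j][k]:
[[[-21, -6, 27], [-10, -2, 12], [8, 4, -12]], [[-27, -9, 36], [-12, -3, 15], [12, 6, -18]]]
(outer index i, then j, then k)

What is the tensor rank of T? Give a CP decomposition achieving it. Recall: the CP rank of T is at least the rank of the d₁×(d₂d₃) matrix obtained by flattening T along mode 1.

rank(T) = 2

Lower bound: the mode-2 unfolding of T (rows indexed by j, columns by (i,k) = (0,0), (0,1), (0,2), (1,0), (1,1), (1,2)) is [[-21, -6, 27, -27, -9, 36], [-10, -2, 12, -12, -3, 15], [8, 4, -12, 12, 6, -18]].
There the 2×2 minor on rows j ∈ {0, 1}, columns (i,k) ∈ {(0,0), (0,1)} is det [[-21, -6], [-10, -2]] = -18 ≠ 0, so this unfolding has rank ≥ 2; CP rank is at least every unfolding rank, so rank(T) ≥ 2. (This is only a lower bound: in general the CP rank may exceed every unfolding rank, so we still need to exhibit 2 rank-1 terms summing to T.)
Upper bound — finding two terms. Write S_k = T[:,:,k] for the frontal slices: S₀ = [[-21, -10, 8], [-27, -12, 12]], S₁ = [[-6, -2, 4], [-9, -3, 6]], S₂ = [[27, 12, -12], [36, 15, -18]].
If T = a₁ ⊗ b₁ ⊗ c₁ + a₂ ⊗ b₂ ⊗ c₂ then each S_k = c₁[k]·a₁b₁ᵀ + c₂[k]·a₂b₂ᵀ. S₀ and S₁ are linearly independent, so a₁b₁ᵀ and a₂b₂ᵀ must span the same plane of matrices: they are the rank-1 matrices of the form x·S₀ + y·S₁.
The 2×2 minor of x·S₀ + y·S₁ on rows {0,1}, columns {0,1} is −18·x² − 9·xy = (-9)·(2·x + y)(x), vanishing at (x:y) = (1:-2) and (0:1).
M₁ = S₀ − 2·S₁ = [[-9, -6, 0], [-9, -6, 0]] = (-3)·[1, 1][3, 2, 0]ᵀ and M₂ = S₁ = [[-6, -2, 4], [-9, -3, 6]] = −[2, 3][3, 1, -2]ᵀ, so take a₁ = [1, 1], b₁ = [3, 2, 0], a₂ = [2, 3], b₂ = [3, 1, -2].
Each slice is an integer combination of E₁ = a₁b₁ᵀ and E₂ = a₂b₂ᵀ: S₀ = −3·E₁ − 2·E₂, S₁ = −E₂, S₂ = 3·E₁ + 3·E₂; reading off coefficients, c₁ = [-3, 0, 3] and c₂ = [-2, -1, 3].
Hence T = [1, 1] ⊗ [3, 2, 0] ⊗ [-3, 0, 3] + [2, 3] ⊗ [3, 1, -2] ⊗ [-2, -1, 3], so rank(T) ≤ 2.
These bounds meet, so rank(T) = 2.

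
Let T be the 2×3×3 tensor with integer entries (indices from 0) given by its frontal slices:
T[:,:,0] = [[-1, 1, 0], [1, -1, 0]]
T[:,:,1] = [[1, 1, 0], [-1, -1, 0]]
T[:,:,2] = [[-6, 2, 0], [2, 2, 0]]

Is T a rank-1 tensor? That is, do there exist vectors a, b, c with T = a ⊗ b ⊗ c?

The mode-3 unfolding of T (rows indexed by k, columns by (i,j) = (0,0), (0,1), (0,2), (1,0), (1,1), (1,2)) is [[-1, 1, 0, 1, -1, 0], [1, 1, 0, -1, -1, 0], [-6, 2, 0, 2, 2, 0]].
There the 3×3 minor on rows k ∈ {0, 1, 2}, columns (i,j) ∈ {(0,0), (0,1), (1,0)} is det [[-1, 1, 1], [1, 1, -1], [-6, 2, 2]] = 8 ≠ 0, so this unfolding has rank ≥ 3; CP rank is at least every unfolding rank, so rank(T) ≥ 3.
In particular rank(T) ≥ 3 > 1, so T is not rank-1.

No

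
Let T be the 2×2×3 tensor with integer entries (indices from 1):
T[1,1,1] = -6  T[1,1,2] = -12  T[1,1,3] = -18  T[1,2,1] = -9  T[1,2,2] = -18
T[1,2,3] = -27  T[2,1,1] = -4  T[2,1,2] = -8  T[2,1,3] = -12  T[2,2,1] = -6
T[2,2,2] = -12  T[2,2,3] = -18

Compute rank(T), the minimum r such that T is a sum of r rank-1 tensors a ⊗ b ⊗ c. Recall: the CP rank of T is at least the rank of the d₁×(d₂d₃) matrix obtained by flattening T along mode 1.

Lower bound: T ≠ 0 (e.g. T[1,1,1] = -6), so rank(T) ≥ 1.
Upper bound: if T = a ⊗ b ⊗ c then every fibre of T is a multiple of the corresponding factor, so read the factors off the fibres through the nonzero entry T[1,1,1] = -6.
The mode-1 fibre T[:,1,1] = [-6, -4] gives a = [3, 2] (primitive direction); the mode-2 fibre T[1,:,1] = [-6, -9] gives b = [2, 3]; then c[k] = T[1,1,k] / (a[1]·b[1]) = [-6, -12, -18] / 6 = [-1, -2, -3].
Expanding [3, 2] ⊗ [2, 3] ⊗ [-1, -2, -3] reproduces all 12 entries of T, so T = [3, 2] ⊗ [2, 3] ⊗ [-1, -2, -3] and rank(T) ≤ 1.
These bounds meet, so rank(T) = 1.

1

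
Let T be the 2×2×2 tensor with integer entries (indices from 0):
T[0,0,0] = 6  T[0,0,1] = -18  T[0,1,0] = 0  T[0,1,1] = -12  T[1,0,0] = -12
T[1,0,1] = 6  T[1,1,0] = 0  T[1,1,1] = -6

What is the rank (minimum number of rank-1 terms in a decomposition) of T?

2

Lower bound: the mode-2 unfolding of T (rows indexed by j, columns by (i,k) = (0,0), (0,1), (1,0), (1,1)) is [[6, -18, -12, 6], [0, -12, 0, -6]].
There the 2×2 minor on rows j ∈ {0, 1}, columns (i,k) ∈ {(0,0), (0,1)} is det [[6, -18], [0, -12]] = -72 ≠ 0, so this unfolding has rank ≥ 2; CP rank is at least every unfolding rank, so rank(T) ≥ 2. (Unfolding ranks only ever bound the CP rank from below — rank(T) can be strictly larger than all of them — so the matching upper bound has to come from an explicit 2-term decomposition.)
Upper bound — finding two terms. Write S_k = T[:,:,k] for the frontal slices: S₀ = [[6, 0], [-12, 0]], S₁ = [[-18, -12], [6, -6]].
If T = a₁ ⊗ b₁ ⊗ c₁ + a₂ ⊗ b₂ ⊗ c₂ then each S_k = c₁[k]·a₁b₁ᵀ + c₂[k]·a₂b₂ᵀ. S₀ and S₁ are linearly independent, so a₁b₁ᵀ and a₂b₂ᵀ must span the same plane of matrices: they are the rank-1 matrices of the form x·S₀ + y·S₁.
det(x·S₀ + y·S₁) is −180·xy + 180·y² = (-180)·(x − y)(y), vanishing at (x:y) = (1:1) and (1:0).
M₁ = S₀ + S₁ = [[-12, -12], [-6, -6]] = (-6)·[2, 1][1, 1]ᵀ and M₂ = S₀ = [[6, 0], [-12, 0]] = 6·[1, -2][1, 0]ᵀ, so take a₁ = [2, 1], b₁ = [1, 1], a₂ = [1, -2], b₂ = [1, 0].
Each slice is an integer combination of E₁ = a₁b₁ᵀ and E₂ = a₂b₂ᵀ: S₀ = 6·E₂, S₁ = −6·E₁ − 6·E₂; reading off coefficients, c₁ = [0, -6] and c₂ = [6, -6].
Hence T = [2, 1] ⊗ [1, 1] ⊗ [0, -6] + [1, -2] ⊗ [1, 0] ⊗ [6, -6], so rank(T) ≤ 2.
These bounds meet, so rank(T) = 2.
Check entry T[1,1,0] = 0: (1)·(1)·(0) + (-2)·(0)·(6) = 0.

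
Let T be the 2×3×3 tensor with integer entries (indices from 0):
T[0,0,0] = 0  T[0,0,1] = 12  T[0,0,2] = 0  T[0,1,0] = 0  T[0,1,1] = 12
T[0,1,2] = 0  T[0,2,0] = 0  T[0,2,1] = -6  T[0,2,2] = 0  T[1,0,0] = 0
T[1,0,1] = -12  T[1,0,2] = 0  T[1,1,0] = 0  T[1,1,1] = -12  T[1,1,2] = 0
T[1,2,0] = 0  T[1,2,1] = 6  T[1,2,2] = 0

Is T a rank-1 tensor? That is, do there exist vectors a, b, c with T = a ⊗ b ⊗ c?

Yes

If T = a ⊗ b ⊗ c then every fibre of T is a multiple of the corresponding factor, so read the factors off the fibres through the nonzero entry T[0,0,1] = 12.
The mode-1 fibre T[:,0,1] = [12, -12] gives a = [1, -1] (primitive direction); the mode-2 fibre T[0,:,1] = [12, 12, -6] gives b = [2, 2, -1]; then c[k] = T[0,0,k] / (a[0]·b[0]) = [0, 12, 0] / 2 = [0, 6, 0].
Expanding [1, -1] ⊗ [2, 2, -1] ⊗ [0, 6, 0] reproduces all 18 entries of T, so T = [1, -1] ⊗ [2, 2, -1] ⊗ [0, 6, 0] and rank(T) ≤ 1.
Equivalently every frontal slice T[:,:,k] is c[k] times the rank-1 matrix [1, -1] ⊗ [2, 2, -1]. So T has rank 1 (it is nonzero).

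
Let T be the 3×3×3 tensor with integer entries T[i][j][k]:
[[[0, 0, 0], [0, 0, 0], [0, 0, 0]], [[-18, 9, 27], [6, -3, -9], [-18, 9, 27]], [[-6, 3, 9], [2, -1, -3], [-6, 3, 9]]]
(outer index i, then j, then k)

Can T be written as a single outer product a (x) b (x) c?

Yes

If T = a (x) b (x) c then every fibre of T is a multiple of the corresponding factor, so read the factors off the fibres through the nonzero entry T[1,0,0] = -18.
The mode-1 fibre T[:,0,0] = [0, -18, -6] gives a = (0, 3, 1) (primitive direction); the mode-2 fibre T[1,:,0] = [-18, 6, -18] gives b = (3, -1, 3); then c[k] = T[1,0,k] / (a[1]·b[0]) = [-18, 9, 27] / 9 = (-2, 1, 3).
Expanding (0, 3, 1) (x) (3, -1, 3) (x) (-2, 1, 3) reproduces all 27 entries of T, so T = (0, 3, 1) (x) (3, -1, 3) (x) (-2, 1, 3) and rank(T) ≤ 1.
Equivalently every frontal slice T[:,:,k] is c[k] times the rank-1 matrix (0, 3, 1) (x) (3, -1, 3). So T has rank 1 (it is nonzero).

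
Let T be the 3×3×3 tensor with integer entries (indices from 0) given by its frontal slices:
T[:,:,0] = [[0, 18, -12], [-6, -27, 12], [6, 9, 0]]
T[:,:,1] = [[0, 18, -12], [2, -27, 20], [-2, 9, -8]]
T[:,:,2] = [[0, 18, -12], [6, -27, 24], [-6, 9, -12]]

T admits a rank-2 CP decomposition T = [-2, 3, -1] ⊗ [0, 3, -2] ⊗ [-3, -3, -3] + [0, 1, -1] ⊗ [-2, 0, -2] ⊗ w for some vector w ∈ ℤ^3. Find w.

w = [3, -1, -3]

Subtract the known terms from T to get the rank-1 residual R = [0, 1, -1] ⊗ [-2, 0, -2] ⊗ w, so R[i,j,k] = a[i]·b[j]·w[k]. Pick indices with nonzero a[1]·b[0] = (1)·(-2) = -2. Only the fibre through (1,0,·) is needed: R[1,0,:] = T[1,0,:] − Σₗ aₗ[1]bₗ[0]cₗ = [-6, 2, 6] − (3)·(0)·[-3, -3, -3] = [-6, 2, 6]. Then w[k] = R[1,0,k] / -2 for each k, giving w = [-6, 2, 6] / -2 = [3, -1, -3].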